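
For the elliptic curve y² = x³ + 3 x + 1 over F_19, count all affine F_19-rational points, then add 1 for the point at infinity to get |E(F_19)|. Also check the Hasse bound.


Affine points = {(0, 1), (0, 18), (1, 9), (1, 10), (4, 1), (4, 18), (6, 8), (6, 11), (7, 2), (7, 17), (8, 9), (8, 10), (9, 4), (9, 15), (10, 9), (10, 10), (11, 4), (11, 15), (12, 6), (12, 13), (15, 1), (15, 18), (17, 5), (17, 14), (18, 4), (18, 15)}; affine count = 26; |E(F_19)| = 27.

Discriminant check: Δ ∝ 4a³ + 27b² = 4·3³ + 27·1² = 4·27 + 27·1 ≡ 2 (mod 19). Nonzero ⇒ E is nonsingular.
For each x ∈ F_19, compute rhs = x³ + 3·x + 1 mod 19, then count y ∈ F_19 with y² ≡ rhs.
  x = 0: rhs = 1, matching y values: 1, 18 (2 points).
  x = 1: rhs = 5, matching y values: 9, 10 (2 points).
  x = 2: rhs = 15, matching y values: none (0 points).
  x = 3: rhs = 18, matching y values: none (0 points).
  x = 4: rhs = 1, matching y values: 1, 18 (2 points).
  x = 5: rhs = 8, matching y values: none (0 points).
  x = 6: rhs = 7, matching y values: 8, 11 (2 points).
  x = 7: rhs = 4, matching y values: 2, 17 (2 points).
  x = 8: rhs = 5, matching y values: 9, 10 (2 points).
  x = 9: rhs = 16, matching y values: 4, 15 (2 points).
  x = 10: rhs = 5, matching y values: 9, 10 (2 points).
  x = 11: rhs = 16, matching y values: 4, 15 (2 points).
  x = 12: rhs = 17, matching y values: 6, 13 (2 points).
  x = 13: rhs = 14, matching y values: none (0 points).
  x = 14: rhs = 13, matching y values: none (0 points).
  x = 15: rhs = 1, matching y values: 1, 18 (2 points).
  x = 16: rhs = 3, matching y values: none (0 points).
  x = 17: rhs = 6, matching y values: 5, 14 (2 points).
  x = 18: rhs = 16, matching y values: 4, 15 (2 points).
Total affine count: 26.
Full point count |E(F_19)| = 26 + 1 = 27.
Hasse bound: |27 − (19+1)| = |7| = 7 ≤ 2√19 ≈ 8.7178 ✓.


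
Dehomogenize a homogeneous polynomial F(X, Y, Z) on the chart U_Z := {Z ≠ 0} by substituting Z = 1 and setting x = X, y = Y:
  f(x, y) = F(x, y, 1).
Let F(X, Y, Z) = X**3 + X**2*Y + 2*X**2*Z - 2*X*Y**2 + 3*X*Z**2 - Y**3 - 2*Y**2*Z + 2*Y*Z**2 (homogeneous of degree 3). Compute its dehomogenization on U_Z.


f(x, y) = x**3 + x**2*y + 2*x**2 - 2*x*y**2 + 3*x - y**3 - 2*y**2 + 2*y

On U_Z we set Z = 1. Each monomial c·X^i·Y^j·Z^k in F becomes c·x^i·y^j·1^k = c·x^i·y^j.
Substituting Z = 1: F(X, Y, 1) = x**3 + x**2*y + 2*x**2 - 2*x*y**2 + 3*x - y**3 - 2*y**2 + 2*y.
Note: deg(f) ≤ deg(F) = 3; strict inequality happens when F is divisible by Z (lost terms).


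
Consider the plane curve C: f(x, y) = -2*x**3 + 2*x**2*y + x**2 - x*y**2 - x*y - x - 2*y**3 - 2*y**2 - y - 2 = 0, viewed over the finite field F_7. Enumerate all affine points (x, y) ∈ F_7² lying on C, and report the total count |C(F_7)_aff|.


Affine F_7-points: {(0, 1), (0, 2), (0, 3), (1, 5), (2, 3), (5, 3), (6, 2)}; count = 7.

For each of the 49 pairs (x, y) ∈ F_7², evaluate f(x, y) mod 7. Record the zeros.
  x = 0: [0↦5, 1↦0, 2↦0, 3↦0, 4↦2, 5↦1, 6↦6]  zeros at y ∈ {1, 2, 3}
  x = 1: [0↦3, 1↦5, 2↦3, 3↦6, 4↦2, 5↦0, 6↦2]  zeros at y ∈ {5}
  x = 2: [0↦5, 1↦4, 2↦4, 3↦0, 4↦1, 5↦2, 6↦5]  zeros at y ∈ {3}
  x = 3: [0↦6, 1↦6, 2↦5, 3↦5, 4↦1, 5↦2, 6↦3]  zeros at y ∈ ∅
  x = 4: [0↦1, 1↦6, 2↦1, 3↦2, 4↦4, 5↦2, 6↦5]  zeros at y ∈ ∅
  x = 5: [0↦6, 1↦6, 2↦1, 3↦0, 4↦5, 5↦4, 6↦6]  zeros at y ∈ {3}
  x = 6: [0↦2, 1↦1, 2↦0, 3↦1, 4↦6, 5↦3, 6↦1]  zeros at y ∈ {2}
Collecting zeros: affine points = {(0, 1), (0, 2), (0, 3), (1, 5), (2, 3), (5, 3), (6, 2)}.
Total count |C(F_7)_aff| = 7.


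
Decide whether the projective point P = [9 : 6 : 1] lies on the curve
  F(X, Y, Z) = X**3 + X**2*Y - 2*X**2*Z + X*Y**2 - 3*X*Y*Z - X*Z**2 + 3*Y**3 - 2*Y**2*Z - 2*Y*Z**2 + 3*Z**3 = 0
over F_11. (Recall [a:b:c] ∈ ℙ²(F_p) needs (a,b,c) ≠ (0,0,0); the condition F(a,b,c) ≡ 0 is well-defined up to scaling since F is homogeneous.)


F(9,6,1) ≡ 2 (mod 11); P is NOT on the curve.

Evaluate F(9, 6, 1) term-by-term (mod 11).
  X**3 ↦ 1·729·1·1 = 729
  X**2*Y ↦ 1·81·6·1 = 486
  -2*X**2*Z ↦ -2·81·1·1 = -162
  X*Y**2 ↦ 1·9·36·1 = 324
  -3*X*Y*Z ↦ -3·9·6·1 = -162
  -X*Z**2 ↦ -1·9·1·1 = -9
  3*Y**3 ↦ 3·1·216·1 = 648
  -2*Y**2*Z ↦ -2·1·36·1 = -72
  -2*Y*Z**2 ↦ -2·1·6·1 = -12
  3*Z**3 ↦ 3·1·1·1 = 3
Sum: F(9, 6, 1) = (729) + (486) + (-162) + (324) + (-162) + (-9) + (648) + (-72) + (-12) + (3) = 1773.
Reducing mod 11: 1773 ≡ 2 (mod 11).
Since F(a, b, c) ≡ 2 ≠ 0 (mod 11), P does NOT lie on the curve.


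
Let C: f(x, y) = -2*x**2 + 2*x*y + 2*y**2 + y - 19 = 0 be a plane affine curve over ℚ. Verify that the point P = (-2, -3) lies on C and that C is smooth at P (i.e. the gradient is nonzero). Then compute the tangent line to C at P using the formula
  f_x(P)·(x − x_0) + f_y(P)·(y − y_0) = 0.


Tangent line at P: 2*x - 15*y - 41 = 0.

Step 1: f(-2, -3) = 0, so P lies on C.
Step 2: partial derivatives
  f_x(x, y) = -4*x + 2*y, f_y(x, y) = 2*x + 4*y + 1.
  f_x(P) = 2, f_y(P) = -15 (gradient nonzero, so P is smooth).
Step 3: tangent line at P: 2·(x − -2) + -15·(y − -3) = 0.
Expanding: 2*x - 15*y - 41 = 0.


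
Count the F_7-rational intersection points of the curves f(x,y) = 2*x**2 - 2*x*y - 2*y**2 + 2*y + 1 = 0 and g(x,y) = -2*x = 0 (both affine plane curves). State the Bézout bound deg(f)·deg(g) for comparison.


Common zeros: ∅; count = 0; Bézout bound = 2.

deg(f) = 2, deg(g) = 1, so Bézout bound = 2.
Scan x ∈ F_7. For each x, list the y ∈ F_7 with f(x, y) ≡ 0 and those with g(x, y) ≡ 0 (mod 7); the common zeros in that column are the intersection.
  x = 0: f ≡ 0 at y ∈ ∅; g ≡ 0 at y ∈ {0, 1, 2, 3, 4, 5, 6}; common: ∅.
  x = 1: f ≡ 0 at y ∈ ∅; g ≡ 0 at y ∈ ∅; common: ∅.
  x = 2: f ≡ 0 at y ∈ ∅; g ≡ 0 at y ∈ ∅; common: ∅.
  x = 3: f ≡ 0 at y ∈ {6}; g ≡ 0 at y ∈ ∅; common: ∅.
  x = 4: f ≡ 0 at y ∈ ∅; g ≡ 0 at y ∈ ∅; common: ∅.
  x = 5: f ≡ 0 at y ∈ ∅; g ≡ 0 at y ∈ ∅; common: ∅.
  x = 6: f ≡ 0 at y ∈ ∅; g ≡ 0 at y ∈ ∅; common: ∅.
Collecting: common zeros = ∅, so the count is 0.
Comparison with the Bézout bound: 0 ≤ 2 = deg(f)·deg(g), as expected for curves with no common component (the affine F_7-count falls short of the bound because intersections may lie at infinity, over extension fields, or carry multiplicity).


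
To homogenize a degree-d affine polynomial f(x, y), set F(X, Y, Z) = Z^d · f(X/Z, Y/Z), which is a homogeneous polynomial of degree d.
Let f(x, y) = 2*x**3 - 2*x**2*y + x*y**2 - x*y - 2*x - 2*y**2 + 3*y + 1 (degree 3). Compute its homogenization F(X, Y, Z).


F(X, Y, Z) = 2*X**3 - 2*X**2*Y + X*Y**2 - X*Y*Z - 2*X*Z**2 - 2*Y**2*Z + 3*Y*Z**2 + Z**3

deg(f) = 3.
Substitute x = X/Z, y = Y/Z into f, then multiply by Z^3.
  monomial 2·x^3·y^0 ↦ 2·X^3·Y^0·Z^0.
  monomial -2·x^2·y^1 ↦ -2·X^2·Y^1·Z^0.
  monomial 1·x^1·y^2 ↦ 1·X^1·Y^2·Z^0.
  monomial -1·x^1·y^1 ↦ -1·X^1·Y^1·Z^1.
  monomial -2·x^1·y^0 ↦ -2·X^1·Y^0·Z^2.
  monomial -2·x^0·y^2 ↦ -2·X^0·Y^2·Z^1.
  monomial 3·x^0·y^1 ↦ 3·X^0·Y^1·Z^2.
  monomial 1·x^0·y^0 ↦ 1·X^0·Y^0·Z^3.
Collecting: F(X, Y, Z) = 2*X**3 - 2*X**2*Y + X*Y**2 - X*Y*Z - 2*X*Z**2 - 2*Y**2*Z + 3*Y*Z**2 + Z**3.


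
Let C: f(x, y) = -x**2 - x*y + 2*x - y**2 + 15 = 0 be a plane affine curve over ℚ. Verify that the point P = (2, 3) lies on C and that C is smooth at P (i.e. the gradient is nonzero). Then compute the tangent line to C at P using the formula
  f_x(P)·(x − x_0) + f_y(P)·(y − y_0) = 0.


Tangent line at P: -5*x - 8*y + 34 = 0.

Step 1: f(2, 3) = 0, so P lies on C.
Step 2: partial derivatives
  f_x(x, y) = -2*x - y + 2, f_y(x, y) = -x - 2*y.
  f_x(P) = -5, f_y(P) = -8 (gradient nonzero, so P is smooth).
Step 3: tangent line at P: -5·(x − 2) + -8·(y − 3) = 0.
Expanding: -5*x - 8*y + 34 = 0.


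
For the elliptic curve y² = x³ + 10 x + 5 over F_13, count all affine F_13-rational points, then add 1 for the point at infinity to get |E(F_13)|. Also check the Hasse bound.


Affine points = {(1, 4), (1, 9), (3, 6), (3, 7), (8, 5), (8, 8), (10, 0), (11, 4), (11, 9)}; affine count = 9; |E(F_13)| = 10.

Discriminant check: Δ ∝ 4a³ + 27b² = 4·10³ + 27·5² = 4·1000 + 27·25 ≡ 8 (mod 13). Nonzero ⇒ E is nonsingular.
For each x ∈ F_13, compute rhs = x³ + 10·x + 5 mod 13, then count y ∈ F_13 with y² ≡ rhs.
  x = 0: rhs = 5, matching y values: none (0 points).
  x = 1: rhs = 3, matching y values: 4, 9 (2 points).
  x = 2: rhs = 7, matching y values: none (0 points).
  x = 3: rhs = 10, matching y values: 6, 7 (2 points).
  x = 4: rhs = 5, matching y values: none (0 points).
  x = 5: rhs = 11, matching y values: none (0 points).
  x = 6: rhs = 8, matching y values: none (0 points).
  x = 7: rhs = 2, matching y values: none (0 points).
  x = 8: rhs = 12, matching y values: 5, 8 (2 points).
  x = 9: rhs = 5, matching y values: none (0 points).
  x = 10: rhs = 0, matching y values: 0 (1 points).
  x = 11: rhs = 3, matching y values: 4, 9 (2 points).
  x = 12: rhs = 7, matching y values: none (0 points).
Total affine count: 9.
Full point count |E(F_13)| = 9 + 1 = 10.
Hasse bound: |10 − (13+1)| = |-4| = 4 ≤ 2√13 ≈ 7.2111 ✓.


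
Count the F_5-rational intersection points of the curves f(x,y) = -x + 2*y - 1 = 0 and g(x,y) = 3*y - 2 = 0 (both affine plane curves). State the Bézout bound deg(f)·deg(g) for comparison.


Common zeros: {(2, 4)}; count = 1; Bézout bound = 1.

deg(f) = 1, deg(g) = 1, so Bézout bound = 1.
Scan x ∈ F_5. For each x, list the y ∈ F_5 with f(x, y) ≡ 0 and those with g(x, y) ≡ 0 (mod 5); the common zeros in that column are the intersection.
  x = 0: f ≡ 0 at y ∈ {3}; g ≡ 0 at y ∈ {4}; common: ∅.
  x = 1: f ≡ 0 at y ∈ {1}; g ≡ 0 at y ∈ {4}; common: ∅.
  x = 2: f ≡ 0 at y ∈ {4}; g ≡ 0 at y ∈ {4}; common: {4}.
  x = 3: f ≡ 0 at y ∈ {2}; g ≡ 0 at y ∈ {4}; common: ∅.
  x = 4: f ≡ 0 at y ∈ {0}; g ≡ 0 at y ∈ {4}; common: ∅.
Collecting: common zeros = {(2, 4)}, so the count is 1.
Comparison with the Bézout bound: 1 ≤ 1 = deg(f)·deg(g), as expected for curves with no common component (the bound is attained).


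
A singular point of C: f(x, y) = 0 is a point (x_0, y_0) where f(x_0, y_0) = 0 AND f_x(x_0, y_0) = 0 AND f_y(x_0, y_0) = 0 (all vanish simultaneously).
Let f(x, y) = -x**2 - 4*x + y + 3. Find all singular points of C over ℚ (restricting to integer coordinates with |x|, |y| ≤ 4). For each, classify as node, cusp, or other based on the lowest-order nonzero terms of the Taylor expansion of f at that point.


No singular points in the scanned grid; C is smooth there.

Compute partial derivatives:
  f_x = -2*x - 4.
  f_y = 1.
f_y = 1 is a nonzero constant, so f_y never vanishes: no point (x, y) can satisfy f = f_x = f_y = 0. In particular no (x, y) ∈ {−4, ..., 4}² is singular; the curve is smooth.


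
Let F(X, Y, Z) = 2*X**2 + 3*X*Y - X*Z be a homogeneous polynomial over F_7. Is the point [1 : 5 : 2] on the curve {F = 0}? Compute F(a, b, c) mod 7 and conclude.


F(1,5,2) ≡ 1 (mod 7); P is NOT on the curve.

Evaluate F(1, 5, 2) term-by-term (mod 7).
  2*X**2 ↦ 2·1·1·1 = 2
  3*X*Y ↦ 3·1·5·1 = 15
  -X*Z ↦ -1·1·1·2 = -2
Sum: F(1, 5, 2) = (2) + (15) + (-2) = 15.
Reducing mod 7: 15 ≡ 1 (mod 7).
Since F(a, b, c) ≡ 1 ≠ 0 (mod 7), P does NOT lie on the curve.


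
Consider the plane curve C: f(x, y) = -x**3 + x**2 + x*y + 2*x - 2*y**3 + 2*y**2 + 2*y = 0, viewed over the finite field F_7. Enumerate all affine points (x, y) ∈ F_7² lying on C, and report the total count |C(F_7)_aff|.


Affine F_7-points: {(0, 0), (1, 2), (2, 0), (2, 2), (2, 6), (3, 1), (4, 4), (4, 5), (4, 6), (5, 2), (5, 3), (6, 0)}; count = 12.

For each of the 49 pairs (x, y) ∈ F_7², evaluate f(x, y) mod 7. Record the zeros.
  x = 0: [0↦0, 1↦2, 2↦3, 3↦5, 4↦3, 5↦6, 6↦2]  zeros at y ∈ {0}
  x = 1: [0↦2, 1↦5, 2↦0, 3↦3, 4↦2, 5↦6, 6↦3]  zeros at y ∈ {2}
  x = 2: [0↦0, 1↦4, 2↦0, 3↦4, 4↦4, 5↦2, 6↦0]  zeros at y ∈ {0, 2, 6}
  x = 3: [0↦2, 1↦0, 2↦4, 3↦2, 4↦3, 5↦2, 6↦1]  zeros at y ∈ {1}
  x = 4: [0↦2, 1↦1, 2↦6, 3↦5, 4↦0, 5↦0, 6↦0]  zeros at y ∈ {4, 5, 6}
  x = 5: [0↦1, 1↦1, 2↦0, 3↦0, 4↦3, 5↦4, 6↦5]  zeros at y ∈ {2, 3}
  x = 6: [0↦0, 1↦1, 2↦1, 3↦2, 4↦6, 5↦1, 6↦3]  zeros at y ∈ {0}
Collecting zeros: affine points = {(0, 0), (1, 2), (2, 0), (2, 2), (2, 6), (3, 1), (4, 4), (4, 5), (4, 6), (5, 2), (5, 3), (6, 0)}.
Total count |C(F_7)_aff| = 12.


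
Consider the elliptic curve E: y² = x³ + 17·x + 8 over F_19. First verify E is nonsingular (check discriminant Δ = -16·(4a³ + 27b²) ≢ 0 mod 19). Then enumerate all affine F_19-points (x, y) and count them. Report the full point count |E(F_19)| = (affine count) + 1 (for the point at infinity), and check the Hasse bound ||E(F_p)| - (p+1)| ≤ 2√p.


Affine points = {(1, 8), (1, 11), (4, 8), (4, 11), (5, 3), (5, 16), (9, 4), (9, 15), (10, 0), (11, 5), (11, 14), (14, 8), (14, 11), (15, 3), (15, 16), (16, 5), (16, 14), (17, 2), (17, 17), (18, 3), (18, 16)}; affine count = 21; |E(F_19)| = 22.

Discriminant check: Δ ∝ 4a³ + 27b² = 4·17³ + 27·8² = 4·4913 + 27·64 ≡ 5 (mod 19). Nonzero ⇒ E is nonsingular.
For each x ∈ F_19, compute rhs = x³ + 17·x + 8 mod 19, then count y ∈ F_19 with y² ≡ rhs.
  x = 0: rhs = 8, matching y values: none (0 points).
  x = 1: rhs = 7, matching y values: 8, 11 (2 points).
  x = 2: rhs = 12, matching y values: none (0 points).
  x = 3: rhs = 10, matching y values: none (0 points).
  x = 4: rhs = 7, matching y values: 8, 11 (2 points).
  x = 5: rhs = 9, matching y values: 3, 16 (2 points).
  x = 6: rhs = 3, matching y values: none (0 points).
  x = 7: rhs = 14, matching y values: none (0 points).
  x = 8: rhs = 10, matching y values: none (0 points).
  x = 9: rhs = 16, matching y values: 4, 15 (2 points).
  x = 10: rhs = 0, matching y values: 0 (1 points).
  x = 11: rhs = 6, matching y values: 5, 14 (2 points).
  x = 12: rhs = 2, matching y values: none (0 points).
  x = 13: rhs = 13, matching y values: none (0 points).
  x = 14: rhs = 7, matching y values: 8, 11 (2 points).
  x = 15: rhs = 9, matching y values: 3, 16 (2 points).
  x = 16: rhs = 6, matching y values: 5, 14 (2 points).
  x = 17: rhs = 4, matching y values: 2, 17 (2 points).
  x = 18: rhs = 9, matching y values: 3, 16 (2 points).
Total affine count: 21.
Full point count |E(F_19)| = 21 + 1 = 22.
Hasse bound: |22 − (19+1)| = |2| = 2 ≤ 2√19 ≈ 8.7178 ✓.


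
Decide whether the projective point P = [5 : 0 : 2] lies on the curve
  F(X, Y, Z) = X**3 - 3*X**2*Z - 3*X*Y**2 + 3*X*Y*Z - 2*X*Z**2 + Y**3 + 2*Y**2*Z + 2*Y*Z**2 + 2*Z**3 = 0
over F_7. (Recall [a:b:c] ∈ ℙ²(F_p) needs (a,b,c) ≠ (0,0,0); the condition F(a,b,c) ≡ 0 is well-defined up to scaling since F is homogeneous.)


F(5,0,2) ≡ 0 (mod 7); P is on the curve.

Evaluate F(5, 0, 2) term-by-term (mod 7).
  X**3 ↦ 1·125·1·1 = 125
  -3*X**2*Z ↦ -3·25·1·2 = -150
  -3*X*Y**2 ↦ -3·5·0·1 = 0
  3*X*Y*Z ↦ 3·5·0·2 = 0
  -2*X*Z**2 ↦ -2·5·1·4 = -40
  Y**3 ↦ 1·1·0·1 = 0
  2*Y**2*Z ↦ 2·1·0·2 = 0
  2*Y*Z**2 ↦ 2·1·0·4 = 0
  2*Z**3 ↦ 2·1·1·8 = 16
Sum: F(5, 0, 2) = (125) + (-150) + (0) + (0) + (-40) + (0) + (0) + (0) + (16) = -49.
Reducing mod 7: -49 ≡ 0 (mod 7).
Since F(a, b, c) ≡ 0 (mod 7), P lies on the curve.


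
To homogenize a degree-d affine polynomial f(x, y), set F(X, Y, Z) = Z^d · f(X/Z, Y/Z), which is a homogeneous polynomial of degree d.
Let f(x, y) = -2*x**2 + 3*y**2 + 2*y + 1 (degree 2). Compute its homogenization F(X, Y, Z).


F(X, Y, Z) = -2*X**2 + 3*Y**2 + 2*Y*Z + Z**2

deg(f) = 2.
Substitute x = X/Z, y = Y/Z into f, then multiply by Z^2.
  monomial -2·x^2·y^0 ↦ -2·X^2·Y^0·Z^0.
  monomial 3·x^0·y^2 ↦ 3·X^0·Y^2·Z^0.
  monomial 2·x^0·y^1 ↦ 2·X^0·Y^1·Z^1.
  monomial 1·x^0·y^0 ↦ 1·X^0·Y^0·Z^2.
Collecting: F(X, Y, Z) = -2*X**2 + 3*Y**2 + 2*Y*Z + Z**2.


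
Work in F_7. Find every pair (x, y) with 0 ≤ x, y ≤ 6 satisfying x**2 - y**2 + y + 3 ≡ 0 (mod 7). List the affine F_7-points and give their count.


Affine F_7-points: {(2, 0), (2, 1), (3, 4), (4, 4), (5, 0), (5, 1)}; count = 6.

For each of the 49 pairs (x, y) ∈ F_7², evaluate f(x, y) mod 7. Record the zeros.
  x = 0: [0↦3, 1↦3, 2↦1, 3↦4, 4↦5, 5↦4, 6↦1]  zeros at y ∈ ∅
  x = 1: [0↦4, 1↦4, 2↦2, 3↦5, 4↦6, 5↦5, 6↦2]  zeros at y ∈ ∅
  x = 2: [0↦0, 1↦0, 2↦5, 3↦1, 4↦2, 5↦1, 6↦5]  zeros at y ∈ {0, 1}
  x = 3: [0↦5, 1↦5, 2↦3, 3↦6, 4↦0, 5↦6, 6↦3]  zeros at y ∈ {4}
  x = 4: [0↦5, 1↦5, 2↦3, 3↦6, 4↦0, 5↦6, 6↦3]  zeros at y ∈ {4}
  x = 5: [0↦0, 1↦0, 2↦5, 3↦1, 4↦2, 5↦1, 6↦5]  zeros at y ∈ {0, 1}
  x = 6: [0↦4, 1↦4, 2↦2, 3↦5, 4↦6, 5↦5, 6↦2]  zeros at y ∈ ∅
Collecting zeros: affine points = {(2, 0), (2, 1), (3, 4), (4, 4), (5, 0), (5, 1)}.
Total count |C(F_7)_aff| = 6.


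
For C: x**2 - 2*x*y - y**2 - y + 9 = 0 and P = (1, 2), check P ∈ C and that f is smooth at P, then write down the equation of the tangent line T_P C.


Tangent line at P: -2*x - 7*y + 16 = 0.

Step 1: f(1, 2) = 0, so P lies on C.
Step 2: partial derivatives
  f_x(x, y) = 2*x - 2*y, f_y(x, y) = -2*x - 2*y - 1.
  f_x(P) = -2, f_y(P) = -7 (gradient nonzero, so P is smooth).
Step 3: tangent line at P: -2·(x − 1) + -7·(y − 2) = 0.
Expanding: -2*x - 7*y + 16 = 0.


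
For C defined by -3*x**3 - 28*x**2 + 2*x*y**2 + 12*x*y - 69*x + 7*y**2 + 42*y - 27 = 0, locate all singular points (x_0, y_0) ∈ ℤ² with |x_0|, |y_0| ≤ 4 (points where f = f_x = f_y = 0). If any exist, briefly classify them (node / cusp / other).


Singular points: {(-3, -3)}; classification: node.

Compute partial derivatives:
  f_x = -9*x**2 - 56*x + 2*y**2 + 12*y - 69.
  f_y = 4*x*y + 12*x + 14*y + 42.
Scan x_0 ∈ {−4, ..., 4}. For each x_0, f_y(x_0, y) is a polynomial in y; find its integer roots y ∈ {−4, ..., 4}, then test f_x and f at those candidates.
  x = -4: f_y(-4, y) = -2*y - 6; vanishes at y ∈ {-3}. (-4, -3): f_x = -7 ≠ 0.
  x = -3: f_y(-3, y) = 2*y + 6; vanishes at y ∈ {-3}. (-3, -3): f_x = 0, f = 0 — SINGULAR.
  x = -2: f_y(-2, y) = 6*y + 18; vanishes at y ∈ {-3}. (-2, -3): f_x = -11 ≠ 0.
  x = -1: f_y(-1, y) = 10*y + 30; vanishes at y ∈ {-3}. (-1, -3): f_x = -40 ≠ 0.
  x = 0: f_y(0, y) = 14*y + 42; vanishes at y ∈ {-3}. (0, -3): f_x = -87 ≠ 0.
  x = 1: f_y(1, y) = 18*y + 54; vanishes at y ∈ {-3}. (1, -3): f_x = -152 ≠ 0.
  x = 2: f_y(2, y) = 22*y + 66; vanishes at y ∈ {-3}. (2, -3): f_x = -235 ≠ 0.
  x = 3: f_y(3, y) = 26*y + 78; vanishes at y ∈ {-3}. (3, -3): f_x = -336 ≠ 0.
  x = 4: f_y(4, y) = 30*y + 90; vanishes at y ∈ {-3}. (4, -3): f_x = -455 ≠ 0.
Only singular point on the grid: (-3, -3).
Classify: substitute x = -3 + u, y = -3 + v and expand: f = -3*u**3 - u**2 + 2*u*v**2 + v**2.
No constant or linear terms (consistent with a singular point). Quadratic part: -u**2 + v**2. Cubic part: -3*u**3 + 2*u*v**2.
The quadratic part v**2 - u**2 = (v − u)(v + u) splits into two distinct linear factors, so there are two distinct tangent lines y − -3 = ±(x − -3) — this is a node (ordinary double point).
Classification: node.


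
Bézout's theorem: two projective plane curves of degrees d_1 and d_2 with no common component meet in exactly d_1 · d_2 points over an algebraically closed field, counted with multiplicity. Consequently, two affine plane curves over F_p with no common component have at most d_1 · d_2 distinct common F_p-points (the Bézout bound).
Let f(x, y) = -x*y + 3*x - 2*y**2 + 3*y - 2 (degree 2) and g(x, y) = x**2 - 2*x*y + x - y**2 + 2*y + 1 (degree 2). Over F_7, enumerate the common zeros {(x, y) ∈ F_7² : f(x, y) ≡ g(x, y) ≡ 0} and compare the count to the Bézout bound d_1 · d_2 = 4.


Common zeros: {(4, 1)}; count = 1; Bézout bound = 4.

deg(f) = 2, deg(g) = 2, so Bézout bound = 4.
Scan x ∈ F_7. For each x, list the y ∈ F_7 with f(x, y) ≡ 0 and those with g(x, y) ≡ 0 (mod 7); the common zeros in that column are the intersection.
  x = 0: f ≡ 0 at y ∈ {6}; g ≡ 0 at y ∈ {4, 5}; common: ∅.
  x = 1: f ≡ 0 at y ∈ ∅; g ≡ 0 at y ∈ ∅; common: ∅.
  x = 2: f ≡ 0 at y ∈ ∅; g ≡ 0 at y ∈ {0, 5}; common: ∅.
  x = 3: f ≡ 0 at y ∈ {0}; g ≡ 0 at y ∈ ∅; common: ∅.
  x = 4: f ≡ 0 at y ∈ {1, 2}; g ≡ 0 at y ∈ {0, 1}; common: {1}.
  x = 5: f ≡ 0 at y ∈ ∅; g ≡ 0 at y ∈ ∅; common: ∅.
  x = 6: f ≡ 0 at y ∈ {4, 5}; g ≡ 0 at y ∈ ∅; common: ∅.
Collecting: common zeros = {(4, 1)}, so the count is 1.
Comparison with the Bézout bound: 1 ≤ 4 = deg(f)·deg(g), as expected for curves with no common component (the affine F_7-count falls short of the bound because intersections may lie at infinity, over extension fields, or carry multiplicity).


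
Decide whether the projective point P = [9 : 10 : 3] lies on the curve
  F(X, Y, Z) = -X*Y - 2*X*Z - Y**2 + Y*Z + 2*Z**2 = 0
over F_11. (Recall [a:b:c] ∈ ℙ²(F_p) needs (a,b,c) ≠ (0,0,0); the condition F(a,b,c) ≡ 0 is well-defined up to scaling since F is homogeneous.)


F(9,10,3) ≡ 2 (mod 11); P is NOT on the curve.

Evaluate F(9, 10, 3) term-by-term (mod 11).
  -X*Y ↦ -1·9·10·1 = -90
  -2*X*Z ↦ -2·9·1·3 = -54
  -Y**2 ↦ -1·1·100·1 = -100
  Y*Z ↦ 1·1·10·3 = 30
  2*Z**2 ↦ 2·1·1·9 = 18
Sum: F(9, 10, 3) = (-90) + (-54) + (-100) + (30) + (18) = -196.
Reducing mod 11: -196 ≡ 2 (mod 11).
Since F(a, b, c) ≡ 2 ≠ 0 (mod 11), P does NOT lie on the curve.


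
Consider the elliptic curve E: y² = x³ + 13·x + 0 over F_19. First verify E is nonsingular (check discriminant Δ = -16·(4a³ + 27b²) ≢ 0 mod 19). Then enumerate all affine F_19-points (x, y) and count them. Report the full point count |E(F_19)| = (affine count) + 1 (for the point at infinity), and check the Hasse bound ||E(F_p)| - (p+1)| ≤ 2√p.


Affine points = {(0, 0), (3, 3), (3, 16), (5, 0), (6, 3), (6, 16), (7, 4), (7, 15), (10, 3), (10, 16), (11, 7), (11, 12), (14, 0), (15, 6), (15, 13), (17, 2), (17, 17), (18, 9), (18, 10)}; affine count = 19; |E(F_19)| = 20.

Discriminant check: Δ ∝ 4a³ + 27b² = 4·13³ + 27·0² = 4·2197 + 27·0 ≡ 10 (mod 19). Nonzero ⇒ E is nonsingular.
For each x ∈ F_19, compute rhs = x³ + 13·x + 0 mod 19, then count y ∈ F_19 with y² ≡ rhs.
  x = 0: rhs = 0, matching y values: 0 (1 points).
  x = 1: rhs = 14, matching y values: none (0 points).
  x = 2: rhs = 15, matching y values: none (0 points).
  x = 3: rhs = 9, matching y values: 3, 16 (2 points).
  x = 4: rhs = 2, matching y values: none (0 points).
  x = 5: rhs = 0, matching y values: 0 (1 points).
  x = 6: rhs = 9, matching y values: 3, 16 (2 points).
  x = 7: rhs = 16, matching y values: 4, 15 (2 points).
  x = 8: rhs = 8, matching y values: none (0 points).
  x = 9: rhs = 10, matching y values: none (0 points).
  x = 10: rhs = 9, matching y values: 3, 16 (2 points).
  x = 11: rhs = 11, matching y values: 7, 12 (2 points).
  x = 12: rhs = 3, matching y values: none (0 points).
  x = 13: rhs = 10, matching y values: none (0 points).
  x = 14: rhs = 0, matching y values: 0 (1 points).
  x = 15: rhs = 17, matching y values: 6, 13 (2 points).
  x = 16: rhs = 10, matching y values: none (0 points).
  x = 17: rhs = 4, matching y values: 2, 17 (2 points).
  x = 18: rhs = 5, matching y values: 9, 10 (2 points).
Total affine count: 19.
Full point count |E(F_19)| = 19 + 1 = 20.
Hasse bound: |20 − (19+1)| = |0| = 0 ≤ 2√19 ≈ 8.7178 ✓.


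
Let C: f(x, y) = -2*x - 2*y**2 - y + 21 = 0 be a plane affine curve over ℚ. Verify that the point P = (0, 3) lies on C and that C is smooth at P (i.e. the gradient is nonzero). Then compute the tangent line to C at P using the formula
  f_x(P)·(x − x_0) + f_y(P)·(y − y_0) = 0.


Tangent line at P: -2*x - 13*y + 39 = 0.

Step 1: f(0, 3) = 0, so P lies on C.
Step 2: partial derivatives
  f_x(x, y) = -2, f_y(x, y) = -4*y - 1.
  f_x(P) = -2, f_y(P) = -13 (gradient nonzero, so P is smooth).
Step 3: tangent line at P: -2·(x − 0) + -13·(y − 3) = 0.
Expanding: -2*x - 13*y + 39 = 0.


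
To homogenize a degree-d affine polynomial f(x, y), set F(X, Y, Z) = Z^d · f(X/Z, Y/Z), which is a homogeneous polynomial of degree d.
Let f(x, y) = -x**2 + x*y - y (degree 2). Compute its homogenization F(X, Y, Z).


F(X, Y, Z) = -X**2 + X*Y - Y*Z

deg(f) = 2.
Substitute x = X/Z, y = Y/Z into f, then multiply by Z^2.
  monomial -1·x^2·y^0 ↦ -1·X^2·Y^0·Z^0.
  monomial 1·x^1·y^1 ↦ 1·X^1·Y^1·Z^0.
  monomial -1·x^0·y^1 ↦ -1·X^0·Y^1·Z^1.
Collecting: F(X, Y, Z) = -X**2 + X*Y - Y*Z.


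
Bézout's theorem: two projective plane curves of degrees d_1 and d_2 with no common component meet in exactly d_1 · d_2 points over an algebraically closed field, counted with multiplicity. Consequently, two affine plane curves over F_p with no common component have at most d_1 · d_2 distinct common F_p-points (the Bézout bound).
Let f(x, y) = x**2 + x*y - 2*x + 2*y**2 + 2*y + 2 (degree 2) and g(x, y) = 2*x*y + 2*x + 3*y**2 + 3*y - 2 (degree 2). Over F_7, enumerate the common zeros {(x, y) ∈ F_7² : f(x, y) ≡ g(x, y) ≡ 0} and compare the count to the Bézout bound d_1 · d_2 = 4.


Common zeros: {(1, 3)}; count = 1; Bézout bound = 4.

deg(f) = 2, deg(g) = 2, so Bézout bound = 4.
Scan x ∈ F_7. For each x, list the y ∈ F_7 with f(x, y) ≡ 0 and those with g(x, y) ≡ 0 (mod 7); the common zeros in that column are the intersection.
  x = 0: f ≡ 0 at y ∈ {2, 4}; g ≡ 0 at y ∈ ∅; common: ∅.
  x = 1: f ≡ 0 at y ∈ {3, 6}; g ≡ 0 at y ∈ {0, 3}; common: {3}.
  x = 2: f ≡ 0 at y ∈ {6}; g ≡ 0 at y ∈ {2, 5}; common: ∅.
  x = 3: f ≡ 0 at y ∈ ∅; g ≡ 0 at y ∈ ∅; common: ∅.
  x = 4: f ≡ 0 at y ∈ ∅; g ≡ 0 at y ∈ {4}; common: ∅.
  x = 5: f ≡ 0 at y ∈ {3, 4}; g ≡ 0 at y ∈ ∅; common: ∅.
  x = 6: f ≡ 0 at y ∈ ∅; g ≡ 0 at y ∈ {1}; common: ∅.
Collecting: common zeros = {(1, 3)}, so the count is 1.
Comparison with the Bézout bound: 1 ≤ 4 = deg(f)·deg(g), as expected for curves with no common component (the affine F_7-count falls short of the bound because intersections may lie at infinity, over extension fields, or carry multiplicity).


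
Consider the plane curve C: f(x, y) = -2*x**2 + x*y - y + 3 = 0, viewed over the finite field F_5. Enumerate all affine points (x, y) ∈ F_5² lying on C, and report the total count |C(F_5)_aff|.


Affine F_5-points: {(0, 3), (2, 0), (3, 0), (4, 3)}; count = 4.

For each of the 25 pairs (x, y) ∈ F_5², evaluate f(x, y) mod 5. Record the zeros.
  x = 0: [0↦3, 1↦2, 2↦1, 3↦0, 4↦4]  zeros at y ∈ {3}
  x = 1: [0↦1, 1↦1, 2↦1, 3↦1, 4↦1]  zeros at y ∈ ∅
  x = 2: [0↦0, 1↦1, 2↦2, 3↦3, 4↦4]  zeros at y ∈ {0}
  x = 3: [0↦0, 1↦2, 2↦4, 3↦1, 4↦3]  zeros at y ∈ {0}
  x = 4: [0↦1, 1↦4, 2↦2, 3↦0, 4↦3]  zeros at y ∈ {3}
Collecting zeros: affine points = {(0, 3), (2, 0), (3, 0), (4, 3)}.
Total count |C(F_5)_aff| = 4.


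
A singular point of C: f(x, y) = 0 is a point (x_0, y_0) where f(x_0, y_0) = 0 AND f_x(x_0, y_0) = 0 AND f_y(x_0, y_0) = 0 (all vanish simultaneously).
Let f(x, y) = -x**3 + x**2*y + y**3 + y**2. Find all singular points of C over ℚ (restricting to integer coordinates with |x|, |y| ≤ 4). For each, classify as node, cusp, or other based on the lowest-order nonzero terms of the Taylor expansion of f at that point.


Singular points: {(0, 0)}; classification: cusp.

Compute partial derivatives:
  f_x = -3*x**2 + 2*x*y.
  f_y = x**2 + 3*y**2 + 2*y.
Scan x_0 ∈ {−4, ..., 4}. For each x_0, f_y(x_0, y) is a polynomial in y; find its integer roots y ∈ {−4, ..., 4}, then test f_x and f at those candidates.
  x = -4: f_y(-4, y) = 3*y**2 + 2*y + 16; no integer root y with |y| ≤ 4.
  x = -3: f_y(-3, y) = 3*y**2 + 2*y + 9; no integer root y with |y| ≤ 4.
  x = -2: f_y(-2, y) = 3*y**2 + 2*y + 4; no integer root y with |y| ≤ 4.
  x = -1: f_y(-1, y) = 3*y**2 + 2*y + 1; no integer root y with |y| ≤ 4.
  x = 0: f_y(0, y) = 3*y**2 + 2*y; vanishes at y ∈ {0}. (0, 0): f_x = 0, f = 0 — SINGULAR.
  x = 1: f_y(1, y) = 3*y**2 + 2*y + 1; no integer root y with |y| ≤ 4.
  x = 2: f_y(2, y) = 3*y**2 + 2*y + 4; no integer root y with |y| ≤ 4.
  x = 3: f_y(3, y) = 3*y**2 + 2*y + 9; no integer root y with |y| ≤ 4.
  x = 4: f_y(4, y) = 3*y**2 + 2*y + 16; no integer root y with |y| ≤ 4.
Only singular point on the grid: (0, 0).
Classify: substitute x = 0 + u, y = 0 + v and expand: f = -u**3 + u**2*v + v**3 + v**2.
No constant or linear terms (consistent with a singular point). Quadratic part: v**2. Cubic part: -u**3 + u**2*v + v**3.
The quadratic part v**2 is a perfect square, so there is a single (double) tangent line v = 0, i.e. y = 0. Restricting the cubic part to that line (v = 0) leaves -u**3 ≠ 0, so f is not divisible by v and the branch is v² ≈ u**3 to lowest order — this is a cusp.
Classification: cusp.


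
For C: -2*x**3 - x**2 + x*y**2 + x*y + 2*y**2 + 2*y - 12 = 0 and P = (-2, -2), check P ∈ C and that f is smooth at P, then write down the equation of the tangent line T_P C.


Tangent line at P: -18*x - 36 = 0.

Step 1: f(-2, -2) = 0, so P lies on C.
Step 2: partial derivatives
  f_x(x, y) = -6*x**2 - 2*x + y**2 + y, f_y(x, y) = 2*x*y + x + 4*y + 2.
  f_x(P) = -18, f_y(P) = 0 (gradient nonzero, so P is smooth).
Step 3: tangent line at P: -18·(x − -2) + 0·(y − -2) = 0.
Expanding: -18*x - 36 = 0.


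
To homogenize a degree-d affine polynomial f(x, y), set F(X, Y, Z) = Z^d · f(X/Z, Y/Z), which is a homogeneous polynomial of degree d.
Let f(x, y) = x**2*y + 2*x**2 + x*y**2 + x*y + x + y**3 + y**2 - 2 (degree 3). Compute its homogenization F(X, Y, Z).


F(X, Y, Z) = X**2*Y + 2*X**2*Z + X*Y**2 + X*Y*Z + X*Z**2 + Y**3 + Y**2*Z - 2*Z**3

deg(f) = 3.
Substitute x = X/Z, y = Y/Z into f, then multiply by Z^3.
  monomial 1·x^2·y^1 ↦ 1·X^2·Y^1·Z^0.
  monomial 2·x^2·y^0 ↦ 2·X^2·Y^0·Z^1.
  monomial 1·x^1·y^2 ↦ 1·X^1·Y^2·Z^0.
  monomial 1·x^1·y^1 ↦ 1·X^1·Y^1·Z^1.
  monomial 1·x^1·y^0 ↦ 1·X^1·Y^0·Z^2.
  monomial 1·x^0·y^3 ↦ 1·X^0·Y^3·Z^0.
  monomial 1·x^0·y^2 ↦ 1·X^0·Y^2·Z^1.
  monomial -2·x^0·y^0 ↦ -2·X^0·Y^0·Z^3.
Collecting: F(X, Y, Z) = X**2*Y + 2*X**2*Z + X*Y**2 + X*Y*Z + X*Z**2 + Y**3 + Y**2*Z - 2*Z**3.


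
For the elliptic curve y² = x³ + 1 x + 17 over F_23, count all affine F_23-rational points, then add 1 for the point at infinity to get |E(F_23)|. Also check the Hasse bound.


Affine points = {(2, 2), (2, 21), (3, 1), (3, 22), (4, 4), (4, 19), (5, 3), (5, 20), (6, 3), (6, 20), (8, 10), (8, 13), (11, 5), (11, 18), (12, 3), (12, 20), (15, 7), (15, 16), (16, 9), (16, 14), (17, 5), (17, 18), (18, 5), (18, 18), (19, 8), (19, 15)}; affine count = 26; |E(F_23)| = 27.

Discriminant check: Δ ∝ 4a³ + 27b² = 4·1³ + 27·17² = 4·1 + 27·289 ≡ 10 (mod 23). Nonzero ⇒ E is nonsingular.
For each x ∈ F_23, compute rhs = x³ + 1·x + 17 mod 23, then count y ∈ F_23 with y² ≡ rhs.
  x = 0: rhs = 17, matching y values: none (0 points).
  x = 1: rhs = 19, matching y values: none (0 points).
  x = 2: rhs = 4, matching y values: 2, 21 (2 points).
  x = 3: rhs = 1, matching y values: 1, 22 (2 points).
  x = 4: rhs = 16, matching y values: 4, 19 (2 points).
  x = 5: rhs = 9, matching y values: 3, 20 (2 points).
  x = 6: rhs = 9, matching y values: 3, 20 (2 points).
  x = 7: rhs = 22, matching y values: none (0 points).
  x = 8: rhs = 8, matching y values: 10, 13 (2 points).
  x = 9: rhs = 19, matching y values: none (0 points).
  x = 10: rhs = 15, matching y values: none (0 points).
  x = 11: rhs = 2, matching y values: 5, 18 (2 points).
  x = 12: rhs = 9, matching y values: 3, 20 (2 points).
  x = 13: rhs = 19, matching y values: none (0 points).
  x = 14: rhs = 15, matching y values: none (0 points).
  x = 15: rhs = 3, matching y values: 7, 16 (2 points).
  x = 16: rhs = 12, matching y values: 9, 14 (2 points).
  x = 17: rhs = 2, matching y values: 5, 18 (2 points).
  x = 18: rhs = 2, matching y values: 5, 18 (2 points).
  x = 19: rhs = 18, matching y values: 8, 15 (2 points).
  x = 20: rhs = 10, matching y values: none (0 points).
  x = 21: rhs = 7, matching y values: none (0 points).
  x = 22: rhs = 15, matching y values: none (0 points).
Total affine count: 26.
Full point count |E(F_23)| = 26 + 1 = 27.
Hasse bound: |27 − (23+1)| = |3| = 3 ≤ 2√23 ≈ 9.5917 ✓.


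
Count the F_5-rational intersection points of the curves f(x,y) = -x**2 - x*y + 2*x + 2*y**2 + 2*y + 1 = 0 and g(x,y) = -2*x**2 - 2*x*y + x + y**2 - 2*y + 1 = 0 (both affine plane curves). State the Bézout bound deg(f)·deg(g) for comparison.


Common zeros: {(0, 1)}; count = 1; Bézout bound = 4.

deg(f) = 2, deg(g) = 2, so Bézout bound = 4.
Scan x ∈ F_5. For each x, list the y ∈ F_5 with f(x, y) ≡ 0 and those with g(x, y) ≡ 0 (mod 5); the common zeros in that column are the intersection.
  x = 0: f ≡ 0 at y ∈ {1, 3}; g ≡ 0 at y ∈ {1}; common: {1}.
  x = 1: f ≡ 0 at y ∈ {1}; g ≡ 0 at y ∈ {0, 4}; common: ∅.
  x = 2: f ≡ 0 at y ∈ ∅; g ≡ 0 at y ∈ {0, 1}; common: ∅.
  x = 3: f ≡ 0 at y ∈ ∅; g ≡ 0 at y ∈ {4}; common: ∅.
  x = 4: f ≡ 0 at y ∈ {3}; g ≡ 0 at y ∈ ∅; common: ∅.
Collecting: common zeros = {(0, 1)}, so the count is 1.
Comparison with the Bézout bound: 1 ≤ 4 = deg(f)·deg(g), as expected for curves with no common component (the affine F_5-count falls short of the bound because intersections may lie at infinity, over extension fields, or carry multiplicity).


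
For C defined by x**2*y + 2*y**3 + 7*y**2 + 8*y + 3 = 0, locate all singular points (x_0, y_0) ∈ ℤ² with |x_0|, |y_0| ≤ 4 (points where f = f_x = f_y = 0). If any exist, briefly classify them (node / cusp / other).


Singular points: {(0, -1)}; classification: node.

Compute partial derivatives:
  f_x = 2*x*y.
  f_y = x**2 + 6*y**2 + 14*y + 8.
Scan x_0 ∈ {−4, ..., 4}. For each x_0, f_y(x_0, y) is a polynomial in y; find its integer roots y ∈ {−4, ..., 4}, then test f_x and f at those candidates.
  x = -4: f_y(-4, y) = 6*y**2 + 14*y + 24; no integer root y with |y| ≤ 4.
  x = -3: f_y(-3, y) = 6*y**2 + 14*y + 17; no integer root y with |y| ≤ 4.
  x = -2: f_y(-2, y) = 6*y**2 + 14*y + 12; no integer root y with |y| ≤ 4.
  x = -1: f_y(-1, y) = 6*y**2 + 14*y + 9; no integer root y with |y| ≤ 4.
  x = 0: f_y(0, y) = 6*y**2 + 14*y + 8; vanishes at y ∈ {-1}. (0, -1): f_x = 0, f = 0 — SINGULAR.
  x = 1: f_y(1, y) = 6*y**2 + 14*y + 9; no integer root y with |y| ≤ 4.
  x = 2: f_y(2, y) = 6*y**2 + 14*y + 12; no integer root y with |y| ≤ 4.
  x = 3: f_y(3, y) = 6*y**2 + 14*y + 17; no integer root y with |y| ≤ 4.
  x = 4: f_y(4, y) = 6*y**2 + 14*y + 24; no integer root y with |y| ≤ 4.
Only singular point on the grid: (0, -1).
Classify: substitute x = 0 + u, y = -1 + v and expand: f = u**2*v - u**2 + 2*v**3 + v**2.
No constant or linear terms (consistent with a singular point). Quadratic part: -u**2 + v**2. Cubic part: u**2*v + 2*v**3.
The quadratic part v**2 - u**2 = (v − u)(v + u) splits into two distinct linear factors, so there are two distinct tangent lines y − -1 = ±(x − 0) — this is a node (ordinary double point).
Classification: node.


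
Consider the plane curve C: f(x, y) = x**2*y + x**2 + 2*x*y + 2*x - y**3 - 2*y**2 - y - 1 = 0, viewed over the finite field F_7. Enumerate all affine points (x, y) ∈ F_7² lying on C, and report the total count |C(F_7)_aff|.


Affine F_7-points: {(0, 3), (2, 0), (2, 5), (3, 0), (3, 5), (5, 3), (6, 1)}; count = 7.

For each of the 49 pairs (x, y) ∈ F_7², evaluate f(x, y) mod 7. Record the zeros.
  x = 0: [0↦6, 1↦2, 2↦2, 3↦0, 4↦4, 5↦1, 6↦6]  zeros at y ∈ {3}
  x = 1: [0↦2, 1↦1, 2↦4, 3↦5, 4↦5, 5↦5, 6↦6]  zeros at y ∈ ∅
  x = 2: [0↦0, 1↦4, 2↦5, 3↦4, 4↦2, 5↦0, 6↦6]  zeros at y ∈ {0, 5}
  x = 3: [0↦0, 1↦4, 2↦5, 3↦4, 4↦2, 5↦0, 6↦6]  zeros at y ∈ {0, 5}
  x = 4: [0↦2, 1↦1, 2↦4, 3↦5, 4↦5, 5↦5, 6↦6]  zeros at y ∈ ∅
  x = 5: [0↦6, 1↦2, 2↦2, 3↦0, 4↦4, 5↦1, 6↦6]  zeros at y ∈ {3}
  x = 6: [0↦5, 1↦0, 2↦6, 3↦3, 4↦6, 5↦2, 6↦6]  zeros at y ∈ {1}
Collecting zeros: affine points = {(0, 3), (2, 0), (2, 5), (3, 0), (3, 5), (5, 3), (6, 1)}.
Total count |C(F_7)_aff| = 7.


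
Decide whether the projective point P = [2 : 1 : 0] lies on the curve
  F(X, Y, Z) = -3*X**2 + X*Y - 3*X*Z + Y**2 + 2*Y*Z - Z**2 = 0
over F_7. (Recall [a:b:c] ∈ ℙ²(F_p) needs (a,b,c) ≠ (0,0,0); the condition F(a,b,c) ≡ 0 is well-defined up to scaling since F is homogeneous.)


F(2,1,0) ≡ 5 (mod 7); P is NOT on the curve.

Evaluate F(2, 1, 0) term-by-term (mod 7).
  -3*X**2 ↦ -3·4·1·1 = -12
  X*Y ↦ 1·2·1·1 = 2
  -3*X*Z ↦ -3·2·1·0 = 0
  Y**2 ↦ 1·1·1·1 = 1
  2*Y*Z ↦ 2·1·1·0 = 0
  -Z**2 ↦ -1·1·1·0 = 0
Sum: F(2, 1, 0) = (-12) + (2) + (0) + (1) + (0) + (0) = -9.
Reducing mod 7: -9 ≡ 5 (mod 7).
Since F(a, b, c) ≡ 5 ≠ 0 (mod 7), P does NOT lie on the curve.


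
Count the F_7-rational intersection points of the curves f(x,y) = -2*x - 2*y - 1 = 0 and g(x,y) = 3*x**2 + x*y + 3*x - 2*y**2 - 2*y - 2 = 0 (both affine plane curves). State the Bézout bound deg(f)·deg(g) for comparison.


Common zeros: {(2, 1)}; count = 1; Bézout bound = 2.

deg(f) = 1, deg(g) = 2, so Bézout bound = 2.
Scan x ∈ F_7. For each x, list the y ∈ F_7 with f(x, y) ≡ 0 and those with g(x, y) ≡ 0 (mod 7); the common zeros in that column are the intersection.
  x = 0: f ≡ 0 at y ∈ {3}; g ≡ 0 at y ∈ {2, 4}; common: ∅.
  x = 1: f ≡ 0 at y ∈ {2}; g ≡ 0 at y ∈ ∅; common: ∅.
  x = 2: f ≡ 0 at y ∈ {1}; g ≡ 0 at y ∈ {1, 6}; common: {1}.
  x = 3: f ≡ 0 at y ∈ {0}; g ≡ 0 at y ∈ {2}; common: ∅.
  x = 4: f ≡ 0 at y ∈ {6}; g ≡ 0 at y ∈ ∅; common: ∅.
  x = 5: f ≡ 0 at y ∈ {5}; g ≡ 0 at y ∈ ∅; common: ∅.
  x = 6: f ≡ 0 at y ∈ {4}; g ≡ 0 at y ∈ {1}; common: ∅.
Collecting: common zeros = {(2, 1)}, so the count is 1.
Comparison with the Bézout bound: 1 ≤ 2 = deg(f)·deg(g), as expected for curves with no common component (the affine F_7-count falls short of the bound because intersections may lie at infinity, over extension fields, or carry multiplicity).


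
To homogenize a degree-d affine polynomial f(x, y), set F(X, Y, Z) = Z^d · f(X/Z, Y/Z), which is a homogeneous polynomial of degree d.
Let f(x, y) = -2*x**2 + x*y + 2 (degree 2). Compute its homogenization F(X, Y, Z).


F(X, Y, Z) = -2*X**2 + X*Y + 2*Z**2

deg(f) = 2.
Substitute x = X/Z, y = Y/Z into f, then multiply by Z^2.
  monomial -2·x^2·y^0 ↦ -2·X^2·Y^0·Z^0.
  monomial 1·x^1·y^1 ↦ 1·X^1·Y^1·Z^0.
  monomial 2·x^0·y^0 ↦ 2·X^0·Y^0·Z^2.
Collecting: F(X, Y, Z) = -2*X**2 + X*Y + 2*Z**2.


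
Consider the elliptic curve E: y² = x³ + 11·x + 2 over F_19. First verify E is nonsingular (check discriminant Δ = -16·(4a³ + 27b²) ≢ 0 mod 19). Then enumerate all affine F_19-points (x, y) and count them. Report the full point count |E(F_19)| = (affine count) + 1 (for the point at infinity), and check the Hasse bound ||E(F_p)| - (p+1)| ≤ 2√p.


Affine points = {(3, 9), (3, 10), (5, 7), (5, 12), (7, 2), (7, 17), (12, 0), (13, 9), (13, 10), (18, 3), (18, 16)}; affine count = 11; |E(F_19)| = 12.

Discriminant check: Δ ∝ 4a³ + 27b² = 4·11³ + 27·2² = 4·1331 + 27·4 ≡ 17 (mod 19). Nonzero ⇒ E is nonsingular.
For each x ∈ F_19, compute rhs = x³ + 11·x + 2 mod 19, then count y ∈ F_19 with y² ≡ rhs.
  x = 0: rhs = 2, matching y values: none (0 points).
  x = 1: rhs = 14, matching y values: none (0 points).
  x = 2: rhs = 13, matching y values: none (0 points).
  x = 3: rhs = 5, matching y values: 9, 10 (2 points).
  x = 4: rhs = 15, matching y values: none (0 points).
  x = 5: rhs = 11, matching y values: 7, 12 (2 points).
  x = 6: rhs = 18, matching y values: none (0 points).
  x = 7: rhs = 4, matching y values: 2, 17 (2 points).
  x = 8: rhs = 13, matching y values: none (0 points).
  x = 9: rhs = 13, matching y values: none (0 points).
  x = 10: rhs = 10, matching y values: none (0 points).
  x = 11: rhs = 10, matching y values: none (0 points).
  x = 12: rhs = 0, matching y values: 0 (1 points).
  x = 13: rhs = 5, matching y values: 9, 10 (2 points).
  x = 14: rhs = 12, matching y values: none (0 points).
  x = 15: rhs = 8, matching y values: none (0 points).
  x = 16: rhs = 18, matching y values: none (0 points).
  x = 17: rhs = 10, matching y values: none (0 points).
  x = 18: rhs = 9, matching y values: 3, 16 (2 points).
Total affine count: 11.
Full point count |E(F_19)| = 11 + 1 = 12.
Hasse bound: |12 − (19+1)| = |-8| = 8 ≤ 2√19 ≈ 8.7178 ✓.
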